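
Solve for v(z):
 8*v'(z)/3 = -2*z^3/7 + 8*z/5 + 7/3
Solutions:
 v(z) = C1 - 3*z^4/112 + 3*z^2/10 + 7*z/8


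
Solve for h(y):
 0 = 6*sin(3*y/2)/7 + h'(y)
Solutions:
 h(y) = C1 + 4*cos(3*y/2)/7


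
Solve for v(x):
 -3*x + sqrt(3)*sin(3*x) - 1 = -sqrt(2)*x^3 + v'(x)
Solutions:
 v(x) = C1 + sqrt(2)*x^4/4 - 3*x^2/2 - x - sqrt(3)*cos(3*x)/3


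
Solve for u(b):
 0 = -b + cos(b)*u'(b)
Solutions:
 u(b) = C1 + Integral(b/cos(b), b)


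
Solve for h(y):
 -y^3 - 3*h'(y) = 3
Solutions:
 h(y) = C1 - y^4/12 - y


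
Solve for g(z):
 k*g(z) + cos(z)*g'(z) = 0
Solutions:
 g(z) = C1*exp(k*(log(sin(z) - 1) - log(sin(z) + 1))/2)


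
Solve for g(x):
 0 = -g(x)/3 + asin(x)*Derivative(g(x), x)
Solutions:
 g(x) = C1*exp(Integral(1/asin(x), x)/3)


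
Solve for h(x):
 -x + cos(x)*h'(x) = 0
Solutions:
 h(x) = C1 + Integral(x/cos(x), x)


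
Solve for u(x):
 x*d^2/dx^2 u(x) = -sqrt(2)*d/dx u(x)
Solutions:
 u(x) = C1 + C2*x^(1 - sqrt(2))


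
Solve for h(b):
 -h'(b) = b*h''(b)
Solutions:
 h(b) = C1 + C2*log(b)


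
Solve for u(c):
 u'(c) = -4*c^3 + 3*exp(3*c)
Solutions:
 u(c) = C1 - c^4 + exp(3*c)


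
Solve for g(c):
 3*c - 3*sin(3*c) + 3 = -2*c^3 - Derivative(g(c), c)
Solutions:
 g(c) = C1 - c^4/2 - 3*c^2/2 - 3*c - cos(3*c)


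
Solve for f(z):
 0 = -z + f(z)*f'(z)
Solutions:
 f(z) = -sqrt(C1 + z^2)
 f(z) = sqrt(C1 + z^2)


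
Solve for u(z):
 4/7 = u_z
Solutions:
 u(z) = C1 + 4*z/7


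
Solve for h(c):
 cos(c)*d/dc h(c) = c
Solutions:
 h(c) = C1 + Integral(c/cos(c), c)


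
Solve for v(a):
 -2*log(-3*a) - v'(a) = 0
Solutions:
 v(a) = C1 - 2*a*log(-a) + 2*a*(1 - log(3))


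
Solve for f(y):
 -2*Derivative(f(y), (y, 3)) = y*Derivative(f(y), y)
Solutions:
 f(y) = C1 + Integral(C2*airyai(-2^(2/3)*y/2) + C3*airybi(-2^(2/3)*y/2), y)


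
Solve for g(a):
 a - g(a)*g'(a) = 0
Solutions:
 g(a) = -sqrt(C1 + a^2)
 g(a) = sqrt(C1 + a^2)


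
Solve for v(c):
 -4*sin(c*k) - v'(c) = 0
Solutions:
 v(c) = C1 + 4*cos(c*k)/k


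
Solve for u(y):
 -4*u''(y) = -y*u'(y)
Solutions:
 u(y) = C1 + C2*erfi(sqrt(2)*y/4)


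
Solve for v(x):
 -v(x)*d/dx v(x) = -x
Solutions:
 v(x) = -sqrt(C1 + x^2)
 v(x) = sqrt(C1 + x^2)


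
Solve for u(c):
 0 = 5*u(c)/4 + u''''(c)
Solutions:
 u(c) = (C1*sin(5^(1/4)*c/2) + C2*cos(5^(1/4)*c/2))*exp(-5^(1/4)*c/2) + (C3*sin(5^(1/4)*c/2) + C4*cos(5^(1/4)*c/2))*exp(5^(1/4)*c/2)


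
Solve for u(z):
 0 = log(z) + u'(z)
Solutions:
 u(z) = C1 - z*log(z) + z


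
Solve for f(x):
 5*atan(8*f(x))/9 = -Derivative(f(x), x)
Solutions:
 Integral(1/atan(8*_y), (_y, f(x))) = C1 - 5*x/9


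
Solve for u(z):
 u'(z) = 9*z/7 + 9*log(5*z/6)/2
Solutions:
 u(z) = C1 + 9*z^2/14 + 9*z*log(z)/2 - 9*z*log(6)/2 - 9*z/2 + 9*z*log(5)/2


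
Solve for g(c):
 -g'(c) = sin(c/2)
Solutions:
 g(c) = C1 + 2*cos(c/2)


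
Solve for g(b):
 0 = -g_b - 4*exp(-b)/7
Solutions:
 g(b) = C1 + 4*exp(-b)/7


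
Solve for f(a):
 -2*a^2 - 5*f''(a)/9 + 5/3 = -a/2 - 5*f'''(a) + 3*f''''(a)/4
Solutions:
 f(a) = C1 + C2*a + C3*exp(2*a*(15 - sqrt(210))/9) + C4*exp(2*a*(sqrt(210) + 15)/9) - 3*a^4/10 - 213*a^3/20 - 28119*a^2/100


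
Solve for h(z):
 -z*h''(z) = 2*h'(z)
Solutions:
 h(z) = C1 + C2/z


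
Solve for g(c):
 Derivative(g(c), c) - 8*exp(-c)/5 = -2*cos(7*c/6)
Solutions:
 g(c) = C1 - 12*sin(7*c/6)/7 - 8*exp(-c)/5


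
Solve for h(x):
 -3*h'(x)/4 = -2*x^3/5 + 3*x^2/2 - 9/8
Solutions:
 h(x) = C1 + 2*x^4/15 - 2*x^3/3 + 3*x/2


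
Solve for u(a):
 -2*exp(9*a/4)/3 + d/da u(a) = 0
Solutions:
 u(a) = C1 + 8*exp(9*a/4)/27


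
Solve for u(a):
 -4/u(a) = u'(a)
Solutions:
 u(a) = -sqrt(C1 - 8*a)
 u(a) = sqrt(C1 - 8*a)


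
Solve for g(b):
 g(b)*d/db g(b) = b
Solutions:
 g(b) = -sqrt(C1 + b^2)
 g(b) = sqrt(C1 + b^2)


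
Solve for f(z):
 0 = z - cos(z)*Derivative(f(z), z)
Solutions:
 f(z) = C1 + Integral(z/cos(z), z)


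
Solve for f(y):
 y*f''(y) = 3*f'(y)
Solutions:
 f(y) = C1 + C2*y^4


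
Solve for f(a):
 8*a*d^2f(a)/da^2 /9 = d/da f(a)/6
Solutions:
 f(a) = C1 + C2*a^(19/16)


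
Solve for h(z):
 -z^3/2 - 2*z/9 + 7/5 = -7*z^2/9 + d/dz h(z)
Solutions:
 h(z) = C1 - z^4/8 + 7*z^3/27 - z^2/9 + 7*z/5


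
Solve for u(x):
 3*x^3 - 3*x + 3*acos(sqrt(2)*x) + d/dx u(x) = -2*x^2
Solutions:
 u(x) = C1 - 3*x^4/4 - 2*x^3/3 + 3*x^2/2 - 3*x*acos(sqrt(2)*x) + 3*sqrt(2)*sqrt(1 - 2*x^2)/2


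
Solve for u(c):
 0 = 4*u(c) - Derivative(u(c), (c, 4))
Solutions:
 u(c) = C1*exp(-sqrt(2)*c) + C2*exp(sqrt(2)*c) + C3*sin(sqrt(2)*c) + C4*cos(sqrt(2)*c)


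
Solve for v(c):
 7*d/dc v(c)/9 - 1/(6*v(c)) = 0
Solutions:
 v(c) = -sqrt(C1 + 21*c)/7
 v(c) = sqrt(C1 + 21*c)/7


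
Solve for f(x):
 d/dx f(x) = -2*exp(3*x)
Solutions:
 f(x) = C1 - 2*exp(3*x)/3


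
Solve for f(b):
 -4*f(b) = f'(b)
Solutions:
 f(b) = C1*exp(-4*b)


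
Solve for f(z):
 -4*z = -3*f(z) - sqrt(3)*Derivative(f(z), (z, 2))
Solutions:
 f(z) = C1*sin(3^(1/4)*z) + C2*cos(3^(1/4)*z) + 4*z/3


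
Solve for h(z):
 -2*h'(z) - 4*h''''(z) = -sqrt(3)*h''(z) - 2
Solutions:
 h(z) = C1 + C2*exp(z*(3^(5/6)/(sqrt(36 - sqrt(3)) + 6)^(1/3) + 3^(2/3)*(sqrt(36 - sqrt(3)) + 6)^(1/3))/12)*sin(z*(-3^(1/6)*(sqrt(36 - sqrt(3)) + 6)^(1/3) + 3^(1/3)/(sqrt(36 - sqrt(3)) + 6)^(1/3))/4) + C3*exp(z*(3^(5/6)/(sqrt(36 - sqrt(3)) + 6)^(1/3) + 3^(2/3)*(sqrt(36 - sqrt(3)) + 6)^(1/3))/12)*cos(z*(-3^(1/6)*(sqrt(36 - sqrt(3)) + 6)^(1/3) + 3^(1/3)/(sqrt(36 - sqrt(3)) + 6)^(1/3))/4) + C4*exp(-z*(3^(5/6)/(sqrt(36 - sqrt(3)) + 6)^(1/3) + 3^(2/3)*(sqrt(36 - sqrt(3)) + 6)^(1/3))/6) + z


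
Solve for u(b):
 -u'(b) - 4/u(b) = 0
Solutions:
 u(b) = -sqrt(C1 - 8*b)
 u(b) = sqrt(C1 - 8*b)


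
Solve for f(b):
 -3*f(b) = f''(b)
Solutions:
 f(b) = C1*sin(sqrt(3)*b) + C2*cos(sqrt(3)*b)


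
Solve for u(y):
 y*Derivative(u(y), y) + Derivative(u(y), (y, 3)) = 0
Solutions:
 u(y) = C1 + Integral(C2*airyai(-y) + C3*airybi(-y), y)


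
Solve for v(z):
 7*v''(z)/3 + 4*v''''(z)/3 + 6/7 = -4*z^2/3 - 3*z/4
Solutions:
 v(z) = C1 + C2*z + C3*sin(sqrt(7)*z/2) + C4*cos(sqrt(7)*z/2) - z^4/21 - 3*z^3/56 + z^2/7


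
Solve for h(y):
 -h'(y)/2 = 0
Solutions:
 h(y) = C1


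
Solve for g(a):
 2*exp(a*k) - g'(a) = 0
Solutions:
 g(a) = C1 + 2*exp(a*k)/k


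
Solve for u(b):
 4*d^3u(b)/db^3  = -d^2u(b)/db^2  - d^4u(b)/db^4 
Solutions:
 u(b) = C1 + C2*b + C3*exp(b*(-2 + sqrt(3))) + C4*exp(-b*(sqrt(3) + 2))


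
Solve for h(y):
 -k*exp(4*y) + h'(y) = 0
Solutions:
 h(y) = C1 + k*exp(4*y)/4


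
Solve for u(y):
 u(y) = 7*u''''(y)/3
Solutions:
 u(y) = C1*exp(-3^(1/4)*7^(3/4)*y/7) + C2*exp(3^(1/4)*7^(3/4)*y/7) + C3*sin(3^(1/4)*7^(3/4)*y/7) + C4*cos(3^(1/4)*7^(3/4)*y/7)


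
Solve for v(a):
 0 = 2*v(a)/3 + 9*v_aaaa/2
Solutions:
 v(a) = (C1*sin(3^(1/4)*a/3) + C2*cos(3^(1/4)*a/3))*exp(-3^(1/4)*a/3) + (C3*sin(3^(1/4)*a/3) + C4*cos(3^(1/4)*a/3))*exp(3^(1/4)*a/3)


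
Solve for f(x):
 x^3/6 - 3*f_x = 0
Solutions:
 f(x) = C1 + x^4/72


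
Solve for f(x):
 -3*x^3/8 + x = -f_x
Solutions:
 f(x) = C1 + 3*x^4/32 - x^2/2


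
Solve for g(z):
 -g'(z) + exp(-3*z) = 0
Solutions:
 g(z) = C1 - exp(-3*z)/3


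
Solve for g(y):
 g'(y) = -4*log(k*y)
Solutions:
 g(y) = C1 - 4*y*log(k*y) + 4*y


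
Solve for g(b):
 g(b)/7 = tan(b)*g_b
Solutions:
 g(b) = C1*sin(b)^(1/7)


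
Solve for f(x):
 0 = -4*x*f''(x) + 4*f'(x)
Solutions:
 f(x) = C1 + C2*x^2


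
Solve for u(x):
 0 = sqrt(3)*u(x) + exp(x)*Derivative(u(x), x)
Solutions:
 u(x) = C1*exp(sqrt(3)*exp(-x))


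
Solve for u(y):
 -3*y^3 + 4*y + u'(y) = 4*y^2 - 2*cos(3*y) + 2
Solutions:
 u(y) = C1 + 3*y^4/4 + 4*y^3/3 - 2*y^2 + 2*y - 2*sin(3*y)/3


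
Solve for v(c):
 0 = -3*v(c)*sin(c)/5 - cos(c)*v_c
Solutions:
 v(c) = C1*cos(c)^(3/5)


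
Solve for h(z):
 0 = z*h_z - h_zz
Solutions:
 h(z) = C1 + C2*erfi(sqrt(2)*z/2)


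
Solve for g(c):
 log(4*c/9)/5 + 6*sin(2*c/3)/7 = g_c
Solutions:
 g(c) = C1 + c*log(c)/5 - 2*c*log(3)/5 - c/5 + 2*c*log(2)/5 - 9*cos(2*c/3)/7


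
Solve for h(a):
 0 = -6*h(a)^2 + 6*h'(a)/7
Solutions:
 h(a) = -1/(C1 + 7*a)


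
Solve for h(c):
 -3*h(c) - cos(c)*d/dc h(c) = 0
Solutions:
 h(c) = C1*(sin(c) - 1)^(3/2)/(sin(c) + 1)^(3/2)


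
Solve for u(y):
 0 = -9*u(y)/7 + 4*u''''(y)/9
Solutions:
 u(y) = C1*exp(-3*sqrt(2)*7^(3/4)*y/14) + C2*exp(3*sqrt(2)*7^(3/4)*y/14) + C3*sin(3*sqrt(2)*7^(3/4)*y/14) + C4*cos(3*sqrt(2)*7^(3/4)*y/14)


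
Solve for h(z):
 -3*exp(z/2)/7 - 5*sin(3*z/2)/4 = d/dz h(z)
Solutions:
 h(z) = C1 - 6*exp(z/2)/7 + 5*cos(3*z/2)/6


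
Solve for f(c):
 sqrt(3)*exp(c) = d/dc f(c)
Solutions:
 f(c) = C1 + sqrt(3)*exp(c)


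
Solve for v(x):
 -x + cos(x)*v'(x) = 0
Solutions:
 v(x) = C1 + Integral(x/cos(x), x)


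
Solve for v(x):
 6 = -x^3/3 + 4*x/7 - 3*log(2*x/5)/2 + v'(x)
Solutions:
 v(x) = C1 + x^4/12 - 2*x^2/7 + 3*x*log(x)/2 - 2*x*log(5) + x*log(2) + x*log(10)/2 + 9*x/2


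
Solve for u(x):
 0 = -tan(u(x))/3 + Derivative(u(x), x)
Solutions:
 u(x) = pi - asin(C1*exp(x/3))
 u(x) = asin(C1*exp(x/3))


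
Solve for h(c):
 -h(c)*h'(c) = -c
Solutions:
 h(c) = -sqrt(C1 + c^2)
 h(c) = sqrt(C1 + c^2)


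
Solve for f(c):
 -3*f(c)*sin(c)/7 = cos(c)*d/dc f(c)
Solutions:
 f(c) = C1*cos(c)^(3/7)


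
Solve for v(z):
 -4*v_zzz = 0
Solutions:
 v(z) = C1 + C2*z + C3*z^2


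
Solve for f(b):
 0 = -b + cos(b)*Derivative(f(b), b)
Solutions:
 f(b) = C1 + Integral(b/cos(b), b)


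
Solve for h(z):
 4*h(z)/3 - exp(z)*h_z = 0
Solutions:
 h(z) = C1*exp(-4*exp(-z)/3)


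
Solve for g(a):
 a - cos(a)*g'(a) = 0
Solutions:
 g(a) = C1 + Integral(a/cos(a), a)


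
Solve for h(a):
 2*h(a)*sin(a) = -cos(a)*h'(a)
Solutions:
 h(a) = C1*cos(a)^2


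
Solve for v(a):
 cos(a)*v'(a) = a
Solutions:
 v(a) = C1 + Integral(a/cos(a), a)


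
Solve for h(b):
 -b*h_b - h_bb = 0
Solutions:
 h(b) = C1 + C2*erf(sqrt(2)*b/2)


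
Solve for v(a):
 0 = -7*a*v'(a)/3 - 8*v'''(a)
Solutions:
 v(a) = C1 + Integral(C2*airyai(-3^(2/3)*7^(1/3)*a/6) + C3*airybi(-3^(2/3)*7^(1/3)*a/6), a)


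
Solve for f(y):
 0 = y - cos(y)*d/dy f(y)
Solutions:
 f(y) = C1 + Integral(y/cos(y), y)


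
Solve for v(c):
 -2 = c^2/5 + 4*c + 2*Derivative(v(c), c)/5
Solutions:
 v(c) = C1 - c^3/6 - 5*c^2 - 5*c


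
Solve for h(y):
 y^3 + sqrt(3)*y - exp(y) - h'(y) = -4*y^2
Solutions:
 h(y) = C1 + y^4/4 + 4*y^3/3 + sqrt(3)*y^2/2 - exp(y)


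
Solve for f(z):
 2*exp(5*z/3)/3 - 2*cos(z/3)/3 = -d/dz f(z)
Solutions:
 f(z) = C1 - 2*exp(5*z/3)/5 + 2*sin(z/3)


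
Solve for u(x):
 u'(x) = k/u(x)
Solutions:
 u(x) = -sqrt(C1 + 2*k*x)
 u(x) = sqrt(C1 + 2*k*x)


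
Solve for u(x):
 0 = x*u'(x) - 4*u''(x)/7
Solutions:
 u(x) = C1 + C2*erfi(sqrt(14)*x/4)


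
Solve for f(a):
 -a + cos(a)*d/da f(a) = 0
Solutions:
 f(a) = C1 + Integral(a/cos(a), a)


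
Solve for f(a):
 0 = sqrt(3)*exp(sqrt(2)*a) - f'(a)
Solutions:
 f(a) = C1 + sqrt(6)*exp(sqrt(2)*a)/2


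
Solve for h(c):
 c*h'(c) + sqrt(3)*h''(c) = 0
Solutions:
 h(c) = C1 + C2*erf(sqrt(2)*3^(3/4)*c/6)


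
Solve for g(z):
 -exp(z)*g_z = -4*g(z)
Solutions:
 g(z) = C1*exp(-4*exp(-z))


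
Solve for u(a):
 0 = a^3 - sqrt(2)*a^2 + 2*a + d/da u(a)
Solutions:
 u(a) = C1 - a^4/4 + sqrt(2)*a^3/3 - a^2


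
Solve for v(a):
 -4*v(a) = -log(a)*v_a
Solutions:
 v(a) = C1*exp(4*li(a))


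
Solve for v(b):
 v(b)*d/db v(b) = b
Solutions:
 v(b) = -sqrt(C1 + b^2)
 v(b) = sqrt(C1 + b^2)


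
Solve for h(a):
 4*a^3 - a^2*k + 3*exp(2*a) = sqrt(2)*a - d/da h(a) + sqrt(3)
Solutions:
 h(a) = C1 - a^4 + a^3*k/3 + sqrt(2)*a^2/2 + sqrt(3)*a - 3*exp(2*a)/2


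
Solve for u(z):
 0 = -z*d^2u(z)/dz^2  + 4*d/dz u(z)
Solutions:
 u(z) = C1 + C2*z^5


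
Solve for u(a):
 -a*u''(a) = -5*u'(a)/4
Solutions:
 u(a) = C1 + C2*a^(9/4)


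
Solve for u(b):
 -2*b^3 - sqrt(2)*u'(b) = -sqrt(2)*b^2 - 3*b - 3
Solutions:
 u(b) = C1 - sqrt(2)*b^4/4 + b^3/3 + 3*sqrt(2)*b^2/4 + 3*sqrt(2)*b/2


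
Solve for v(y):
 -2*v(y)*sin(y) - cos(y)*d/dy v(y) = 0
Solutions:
 v(y) = C1*cos(y)^2


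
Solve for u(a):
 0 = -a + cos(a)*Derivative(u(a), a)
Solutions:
 u(a) = C1 + Integral(a/cos(a), a)


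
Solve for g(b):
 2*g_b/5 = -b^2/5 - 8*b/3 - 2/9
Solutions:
 g(b) = C1 - b^3/6 - 10*b^2/3 - 5*b/9


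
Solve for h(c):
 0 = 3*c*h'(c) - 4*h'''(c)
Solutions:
 h(c) = C1 + Integral(C2*airyai(6^(1/3)*c/2) + C3*airybi(6^(1/3)*c/2), c)


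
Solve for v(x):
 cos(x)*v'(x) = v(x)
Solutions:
 v(x) = C1*sqrt(sin(x) + 1)/sqrt(sin(x) - 1)


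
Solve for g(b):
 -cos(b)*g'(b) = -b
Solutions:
 g(b) = C1 + Integral(b/cos(b), b)


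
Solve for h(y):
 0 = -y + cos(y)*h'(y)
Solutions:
 h(y) = C1 + Integral(y/cos(y), y)


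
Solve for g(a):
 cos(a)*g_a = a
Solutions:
 g(a) = C1 + Integral(a/cos(a), a)


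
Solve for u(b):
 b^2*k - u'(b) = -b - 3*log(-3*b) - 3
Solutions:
 u(b) = C1 + b^3*k/3 + b^2/2 + 3*b*log(-b) + 3*b*log(3)


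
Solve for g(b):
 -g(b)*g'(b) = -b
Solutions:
 g(b) = -sqrt(C1 + b^2)
 g(b) = sqrt(C1 + b^2)


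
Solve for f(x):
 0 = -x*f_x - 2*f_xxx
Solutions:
 f(x) = C1 + Integral(C2*airyai(-2^(2/3)*x/2) + C3*airybi(-2^(2/3)*x/2), x)


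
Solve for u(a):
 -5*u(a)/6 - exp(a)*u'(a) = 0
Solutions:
 u(a) = C1*exp(5*exp(-a)/6)


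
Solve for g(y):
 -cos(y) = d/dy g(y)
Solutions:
 g(y) = C1 - sin(y)


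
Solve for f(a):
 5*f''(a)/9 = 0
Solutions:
 f(a) = C1 + C2*a


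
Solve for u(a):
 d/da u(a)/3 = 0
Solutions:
 u(a) = C1


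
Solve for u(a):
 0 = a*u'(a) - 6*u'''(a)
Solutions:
 u(a) = C1 + Integral(C2*airyai(6^(2/3)*a/6) + C3*airybi(6^(2/3)*a/6), a)


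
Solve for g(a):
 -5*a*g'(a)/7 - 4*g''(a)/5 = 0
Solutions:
 g(a) = C1 + C2*erf(5*sqrt(14)*a/28)


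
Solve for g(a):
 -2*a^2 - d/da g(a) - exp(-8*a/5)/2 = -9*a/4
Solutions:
 g(a) = C1 - 2*a^3/3 + 9*a^2/8 + 5*exp(-8*a/5)/16


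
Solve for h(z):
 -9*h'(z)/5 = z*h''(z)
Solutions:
 h(z) = C1 + C2/z^(4/5)


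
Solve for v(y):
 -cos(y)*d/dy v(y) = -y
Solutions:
 v(y) = C1 + Integral(y/cos(y), y)


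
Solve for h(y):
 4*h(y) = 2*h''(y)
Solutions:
 h(y) = C1*exp(-sqrt(2)*y) + C2*exp(sqrt(2)*y)


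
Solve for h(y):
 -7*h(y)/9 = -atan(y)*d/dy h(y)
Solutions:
 h(y) = C1*exp(7*Integral(1/atan(y), y)/9)


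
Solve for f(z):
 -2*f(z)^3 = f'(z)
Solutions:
 f(z) = -sqrt(2)*sqrt(-1/(C1 - 2*z))/2
 f(z) = sqrt(2)*sqrt(-1/(C1 - 2*z))/2


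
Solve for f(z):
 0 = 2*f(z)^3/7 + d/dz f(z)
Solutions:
 f(z) = -sqrt(14)*sqrt(-1/(C1 - 2*z))/2
 f(z) = sqrt(14)*sqrt(-1/(C1 - 2*z))/2


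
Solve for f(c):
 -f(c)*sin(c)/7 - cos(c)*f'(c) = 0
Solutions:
 f(c) = C1*cos(c)^(1/7)


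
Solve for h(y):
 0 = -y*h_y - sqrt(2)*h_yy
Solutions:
 h(y) = C1 + C2*erf(2^(1/4)*y/2)


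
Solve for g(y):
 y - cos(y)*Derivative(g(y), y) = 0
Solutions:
 g(y) = C1 + Integral(y/cos(y), y)


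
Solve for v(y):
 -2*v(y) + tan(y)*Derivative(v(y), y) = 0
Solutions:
 v(y) = C1*sin(y)^2


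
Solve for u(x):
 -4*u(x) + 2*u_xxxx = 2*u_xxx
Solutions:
 u(x) = C1*exp(x*(-(17 + 3*sqrt(33))^(1/3) + 2/(17 + 3*sqrt(33))^(1/3) + 4)/6)*sin(sqrt(3)*x*(2/(17 + 3*sqrt(33))^(1/3) + (17 + 3*sqrt(33))^(1/3))/6) + C2*exp(x*(-(17 + 3*sqrt(33))^(1/3) + 2/(17 + 3*sqrt(33))^(1/3) + 4)/6)*cos(sqrt(3)*x*(2/(17 + 3*sqrt(33))^(1/3) + (17 + 3*sqrt(33))^(1/3))/6) + C3*exp(-x) + C4*exp(x*(-2/(17 + 3*sqrt(33))^(1/3) + 2 + (17 + 3*sqrt(33))^(1/3))/3)


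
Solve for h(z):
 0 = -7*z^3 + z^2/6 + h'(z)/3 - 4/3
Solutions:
 h(z) = C1 + 21*z^4/4 - z^3/6 + 4*z


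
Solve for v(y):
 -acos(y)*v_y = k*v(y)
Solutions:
 v(y) = C1*exp(-k*Integral(1/acos(y), y))


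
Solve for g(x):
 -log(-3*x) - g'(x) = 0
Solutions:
 g(x) = C1 - x*log(-x) + x*(1 - log(3))


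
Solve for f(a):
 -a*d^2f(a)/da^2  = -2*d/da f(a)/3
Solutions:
 f(a) = C1 + C2*a^(5/3)


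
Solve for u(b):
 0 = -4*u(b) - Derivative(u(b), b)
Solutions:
 u(b) = C1*exp(-4*b)


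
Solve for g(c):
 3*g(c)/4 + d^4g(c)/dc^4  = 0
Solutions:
 g(c) = (C1*sin(3^(1/4)*c/2) + C2*cos(3^(1/4)*c/2))*exp(-3^(1/4)*c/2) + (C3*sin(3^(1/4)*c/2) + C4*cos(3^(1/4)*c/2))*exp(3^(1/4)*c/2)


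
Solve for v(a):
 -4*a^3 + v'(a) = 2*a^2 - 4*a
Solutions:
 v(a) = C1 + a^4 + 2*a^3/3 - 2*a^2


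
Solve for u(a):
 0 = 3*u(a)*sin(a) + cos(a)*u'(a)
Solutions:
 u(a) = C1*cos(a)^3


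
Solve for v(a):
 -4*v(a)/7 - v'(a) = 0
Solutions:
 v(a) = C1*exp(-4*a/7)


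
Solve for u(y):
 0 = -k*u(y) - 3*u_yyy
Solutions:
 u(y) = C1*exp(3^(2/3)*y*(-k)^(1/3)/3) + C2*exp(y*(-k)^(1/3)*(-3^(2/3) + 3*3^(1/6)*I)/6) + C3*exp(-y*(-k)^(1/3)*(3^(2/3) + 3*3^(1/6)*I)/6)


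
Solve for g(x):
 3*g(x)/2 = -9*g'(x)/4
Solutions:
 g(x) = C1*exp(-2*x/3)


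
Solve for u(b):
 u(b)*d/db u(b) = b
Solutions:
 u(b) = -sqrt(C1 + b^2)
 u(b) = sqrt(C1 + b^2)


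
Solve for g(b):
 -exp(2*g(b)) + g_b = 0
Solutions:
 g(b) = log(-sqrt(-1/(C1 + b))) - log(2)/2
 g(b) = log(-1/(C1 + b))/2 - log(2)/2


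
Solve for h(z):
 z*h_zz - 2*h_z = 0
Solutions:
 h(z) = C1 + C2*z^3


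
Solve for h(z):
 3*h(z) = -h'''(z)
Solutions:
 h(z) = C3*exp(-3^(1/3)*z) + (C1*sin(3^(5/6)*z/2) + C2*cos(3^(5/6)*z/2))*exp(3^(1/3)*z/2)


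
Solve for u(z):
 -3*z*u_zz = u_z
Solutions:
 u(z) = C1 + C2*z^(2/3)


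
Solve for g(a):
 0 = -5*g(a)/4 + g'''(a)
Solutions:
 g(a) = C3*exp(10^(1/3)*a/2) + (C1*sin(10^(1/3)*sqrt(3)*a/4) + C2*cos(10^(1/3)*sqrt(3)*a/4))*exp(-10^(1/3)*a/4)


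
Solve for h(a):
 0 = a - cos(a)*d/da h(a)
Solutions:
 h(a) = C1 + Integral(a/cos(a), a)


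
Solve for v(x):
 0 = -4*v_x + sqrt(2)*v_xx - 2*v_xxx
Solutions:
 v(x) = C1 + (C2*sin(sqrt(30)*x/4) + C3*cos(sqrt(30)*x/4))*exp(sqrt(2)*x/4)


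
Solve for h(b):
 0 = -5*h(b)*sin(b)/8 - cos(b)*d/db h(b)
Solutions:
 h(b) = C1*cos(b)^(5/8)


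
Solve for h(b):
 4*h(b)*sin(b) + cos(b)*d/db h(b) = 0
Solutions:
 h(b) = C1*cos(b)^4


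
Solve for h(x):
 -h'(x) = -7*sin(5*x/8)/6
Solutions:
 h(x) = C1 - 28*cos(5*x/8)/15


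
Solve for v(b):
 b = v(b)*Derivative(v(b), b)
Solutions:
 v(b) = -sqrt(C1 + b^2)
 v(b) = sqrt(C1 + b^2)


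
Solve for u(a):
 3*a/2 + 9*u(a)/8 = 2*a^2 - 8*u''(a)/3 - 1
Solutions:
 u(a) = C1*sin(3*sqrt(3)*a/8) + C2*cos(3*sqrt(3)*a/8) + 16*a^2/9 - 4*a/3 - 2264/243


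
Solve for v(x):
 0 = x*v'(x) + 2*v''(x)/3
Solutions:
 v(x) = C1 + C2*erf(sqrt(3)*x/2)


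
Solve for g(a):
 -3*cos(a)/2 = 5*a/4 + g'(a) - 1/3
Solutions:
 g(a) = C1 - 5*a^2/8 + a/3 - 3*sin(a)/2


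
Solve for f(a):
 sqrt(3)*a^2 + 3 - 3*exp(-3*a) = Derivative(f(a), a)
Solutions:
 f(a) = C1 + sqrt(3)*a^3/3 + 3*a + exp(-3*a)


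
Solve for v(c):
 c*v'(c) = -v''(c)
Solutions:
 v(c) = C1 + C2*erf(sqrt(2)*c/2)


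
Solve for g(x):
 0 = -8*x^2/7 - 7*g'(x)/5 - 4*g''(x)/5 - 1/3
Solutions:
 g(x) = C1 + C2*exp(-7*x/4) - 40*x^3/147 + 160*x^2/343 - 5555*x/7203


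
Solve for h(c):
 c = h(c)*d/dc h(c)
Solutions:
 h(c) = -sqrt(C1 + c^2)
 h(c) = sqrt(C1 + c^2)


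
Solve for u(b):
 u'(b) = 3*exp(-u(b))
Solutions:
 u(b) = log(C1 + 3*b)


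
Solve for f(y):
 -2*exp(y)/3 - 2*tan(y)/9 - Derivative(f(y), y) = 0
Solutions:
 f(y) = C1 - 2*exp(y)/3 + 2*log(cos(y))/9


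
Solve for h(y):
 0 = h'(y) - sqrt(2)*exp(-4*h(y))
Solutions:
 h(y) = log(-I*(C1 + 4*sqrt(2)*y)^(1/4))
 h(y) = log(I*(C1 + 4*sqrt(2)*y)^(1/4))
 h(y) = log(-(C1 + 4*sqrt(2)*y)^(1/4))
 h(y) = log(C1 + 4*sqrt(2)*y)/4


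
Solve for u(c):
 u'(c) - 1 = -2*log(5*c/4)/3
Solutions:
 u(c) = C1 - 2*c*log(c)/3 + c*log(2*10^(1/3)/5) + 5*c/3


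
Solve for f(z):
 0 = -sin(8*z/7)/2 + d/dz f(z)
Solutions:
 f(z) = C1 - 7*cos(8*z/7)/16


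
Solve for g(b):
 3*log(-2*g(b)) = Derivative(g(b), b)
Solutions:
 -Integral(1/(log(-_y) + log(2)), (_y, g(b)))/3 = C1 - b


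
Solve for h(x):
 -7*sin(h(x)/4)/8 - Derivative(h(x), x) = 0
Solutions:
 7*x/8 + 2*log(cos(h(x)/4) - 1) - 2*log(cos(h(x)/4) + 1) = C1


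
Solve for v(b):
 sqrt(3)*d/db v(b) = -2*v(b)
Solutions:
 v(b) = C1*exp(-2*sqrt(3)*b/3)


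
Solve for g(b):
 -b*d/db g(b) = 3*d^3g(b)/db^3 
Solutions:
 g(b) = C1 + Integral(C2*airyai(-3^(2/3)*b/3) + C3*airybi(-3^(2/3)*b/3), b)


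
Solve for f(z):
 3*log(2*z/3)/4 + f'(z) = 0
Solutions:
 f(z) = C1 - 3*z*log(z)/4 - 3*z*log(2)/4 + 3*z/4 + 3*z*log(3)/4


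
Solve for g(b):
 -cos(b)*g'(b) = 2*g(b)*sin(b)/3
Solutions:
 g(b) = C1*cos(b)^(2/3)


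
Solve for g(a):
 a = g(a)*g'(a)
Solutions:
 g(a) = -sqrt(C1 + a^2)
 g(a) = sqrt(C1 + a^2)


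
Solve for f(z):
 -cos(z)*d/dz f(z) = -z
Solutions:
 f(z) = C1 + Integral(z/cos(z), z)


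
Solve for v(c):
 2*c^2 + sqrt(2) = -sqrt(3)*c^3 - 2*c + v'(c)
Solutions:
 v(c) = C1 + sqrt(3)*c^4/4 + 2*c^3/3 + c^2 + sqrt(2)*c


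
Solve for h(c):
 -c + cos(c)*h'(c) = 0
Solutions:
 h(c) = C1 + Integral(c/cos(c), c)


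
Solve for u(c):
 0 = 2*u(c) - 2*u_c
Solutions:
 u(c) = C1*exp(c)


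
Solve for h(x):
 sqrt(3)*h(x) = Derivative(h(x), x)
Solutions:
 h(x) = C1*exp(sqrt(3)*x)


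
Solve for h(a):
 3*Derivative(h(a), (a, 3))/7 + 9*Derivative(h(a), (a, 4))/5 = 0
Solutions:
 h(a) = C1 + C2*a + C3*a^2 + C4*exp(-5*a/21)


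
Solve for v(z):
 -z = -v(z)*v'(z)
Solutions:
 v(z) = -sqrt(C1 + z^2)
 v(z) = sqrt(C1 + z^2)


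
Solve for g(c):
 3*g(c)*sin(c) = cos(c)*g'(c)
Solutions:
 g(c) = C1/cos(c)^3


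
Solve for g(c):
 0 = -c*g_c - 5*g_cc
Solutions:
 g(c) = C1 + C2*erf(sqrt(10)*c/10)


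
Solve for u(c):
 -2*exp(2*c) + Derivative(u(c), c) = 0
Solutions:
 u(c) = C1 + exp(2*c)


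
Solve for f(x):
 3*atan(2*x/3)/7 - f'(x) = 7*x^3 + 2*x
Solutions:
 f(x) = C1 - 7*x^4/4 - x^2 + 3*x*atan(2*x/3)/7 - 9*log(4*x^2 + 9)/28


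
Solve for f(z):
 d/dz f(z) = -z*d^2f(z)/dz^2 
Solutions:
 f(z) = C1 + C2*log(z)


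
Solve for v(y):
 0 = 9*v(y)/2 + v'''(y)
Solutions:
 v(y) = C3*exp(-6^(2/3)*y/2) + (C1*sin(3*2^(2/3)*3^(1/6)*y/4) + C2*cos(3*2^(2/3)*3^(1/6)*y/4))*exp(6^(2/3)*y/4)


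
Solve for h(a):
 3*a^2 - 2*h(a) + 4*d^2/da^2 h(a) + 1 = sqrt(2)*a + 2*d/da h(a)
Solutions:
 h(a) = C1*exp(-a/2) + C2*exp(a) + 3*a^2/2 - 3*a - sqrt(2)*a/2 + sqrt(2)/2 + 19/2


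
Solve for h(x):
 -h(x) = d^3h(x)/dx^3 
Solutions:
 h(x) = C3*exp(-x) + (C1*sin(sqrt(3)*x/2) + C2*cos(sqrt(3)*x/2))*exp(x/2)


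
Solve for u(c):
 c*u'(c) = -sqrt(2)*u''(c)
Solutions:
 u(c) = C1 + C2*erf(2^(1/4)*c/2)


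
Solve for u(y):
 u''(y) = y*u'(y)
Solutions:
 u(y) = C1 + C2*erfi(sqrt(2)*y/2)


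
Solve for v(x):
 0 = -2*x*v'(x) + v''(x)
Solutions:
 v(x) = C1 + C2*erfi(x)


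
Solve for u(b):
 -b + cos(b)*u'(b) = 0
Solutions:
 u(b) = C1 + Integral(b/cos(b), b)


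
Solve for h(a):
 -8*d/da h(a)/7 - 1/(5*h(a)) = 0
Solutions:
 h(a) = -sqrt(C1 - 35*a)/10
 h(a) = sqrt(C1 - 35*a)/10


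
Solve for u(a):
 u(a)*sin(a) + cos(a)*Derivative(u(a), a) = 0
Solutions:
 u(a) = C1*cos(a)


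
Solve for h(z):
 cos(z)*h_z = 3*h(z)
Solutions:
 h(z) = C1*(sin(z) + 1)^(3/2)/(sin(z) - 1)^(3/2)


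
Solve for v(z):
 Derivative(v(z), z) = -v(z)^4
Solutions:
 v(z) = (-3^(2/3) - 3*3^(1/6)*I)*(1/(C1 + z))^(1/3)/6
 v(z) = (-3^(2/3) + 3*3^(1/6)*I)*(1/(C1 + z))^(1/3)/6
 v(z) = (1/(C1 + 3*z))^(1/3)


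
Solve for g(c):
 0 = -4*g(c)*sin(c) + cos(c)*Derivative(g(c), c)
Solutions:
 g(c) = C1/cos(c)^4


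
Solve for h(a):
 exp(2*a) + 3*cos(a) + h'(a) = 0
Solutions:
 h(a) = C1 - exp(2*a)/2 - 3*sin(a)


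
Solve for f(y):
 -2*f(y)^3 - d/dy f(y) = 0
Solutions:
 f(y) = -sqrt(2)*sqrt(-1/(C1 - 2*y))/2
 f(y) = sqrt(2)*sqrt(-1/(C1 - 2*y))/2


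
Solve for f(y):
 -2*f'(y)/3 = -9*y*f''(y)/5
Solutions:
 f(y) = C1 + C2*y^(37/27)


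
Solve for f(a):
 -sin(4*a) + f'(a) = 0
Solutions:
 f(a) = C1 - cos(4*a)/4


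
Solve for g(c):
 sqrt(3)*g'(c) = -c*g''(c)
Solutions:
 g(c) = C1 + C2*c^(1 - sqrt(3))


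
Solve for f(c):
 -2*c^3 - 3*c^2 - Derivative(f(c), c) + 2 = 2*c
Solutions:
 f(c) = C1 - c^4/2 - c^3 - c^2 + 2*c


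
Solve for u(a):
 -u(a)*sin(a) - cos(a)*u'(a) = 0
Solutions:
 u(a) = C1*cos(a)


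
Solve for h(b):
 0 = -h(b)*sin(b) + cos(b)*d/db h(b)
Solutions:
 h(b) = C1/cos(b)


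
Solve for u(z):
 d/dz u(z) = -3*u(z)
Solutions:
 u(z) = C1*exp(-3*z)


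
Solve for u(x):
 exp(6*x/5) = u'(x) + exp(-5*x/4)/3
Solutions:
 u(x) = C1 + 5*exp(6*x/5)/6 + 4*exp(-5*x/4)/15


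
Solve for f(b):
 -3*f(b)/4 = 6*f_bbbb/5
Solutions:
 f(b) = (C1*sin(2^(3/4)*5^(1/4)*b/4) + C2*cos(2^(3/4)*5^(1/4)*b/4))*exp(-2^(3/4)*5^(1/4)*b/4) + (C3*sin(2^(3/4)*5^(1/4)*b/4) + C4*cos(2^(3/4)*5^(1/4)*b/4))*exp(2^(3/4)*5^(1/4)*b/4)


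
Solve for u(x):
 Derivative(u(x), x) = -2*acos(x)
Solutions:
 u(x) = C1 - 2*x*acos(x) + 2*sqrt(1 - x^2)


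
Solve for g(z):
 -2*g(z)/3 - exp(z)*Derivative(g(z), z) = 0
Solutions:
 g(z) = C1*exp(2*exp(-z)/3)


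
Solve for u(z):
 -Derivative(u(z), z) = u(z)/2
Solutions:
 u(z) = C1*exp(-z/2)


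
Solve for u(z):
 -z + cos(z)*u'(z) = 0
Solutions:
 u(z) = C1 + Integral(z/cos(z), z)


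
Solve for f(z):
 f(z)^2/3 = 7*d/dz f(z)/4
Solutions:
 f(z) = -21/(C1 + 4*z)


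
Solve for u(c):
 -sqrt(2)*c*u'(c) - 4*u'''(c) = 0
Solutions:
 u(c) = C1 + Integral(C2*airyai(-sqrt(2)*c/2) + C3*airybi(-sqrt(2)*c/2), c)


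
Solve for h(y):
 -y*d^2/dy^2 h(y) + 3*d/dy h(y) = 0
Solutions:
 h(y) = C1 + C2*y^4


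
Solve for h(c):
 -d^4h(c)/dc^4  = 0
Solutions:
 h(c) = C1 + C2*c + C3*c^2 + C4*c^3


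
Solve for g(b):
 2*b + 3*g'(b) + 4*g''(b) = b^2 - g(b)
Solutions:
 g(b) = b^2 - 8*b + (C1*sin(sqrt(7)*b/8) + C2*cos(sqrt(7)*b/8))*exp(-3*b/8) + 16


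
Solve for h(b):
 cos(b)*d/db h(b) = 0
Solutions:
 h(b) = C1


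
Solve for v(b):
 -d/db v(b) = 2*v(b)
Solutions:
 v(b) = C1*exp(-2*b)


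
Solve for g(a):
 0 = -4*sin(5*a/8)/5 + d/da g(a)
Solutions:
 g(a) = C1 - 32*cos(5*a/8)/25


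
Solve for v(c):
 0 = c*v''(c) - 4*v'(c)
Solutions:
 v(c) = C1 + C2*c^5


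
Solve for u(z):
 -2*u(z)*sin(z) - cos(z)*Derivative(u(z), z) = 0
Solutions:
 u(z) = C1*cos(z)^2


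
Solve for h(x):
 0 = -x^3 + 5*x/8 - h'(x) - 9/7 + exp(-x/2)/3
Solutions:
 h(x) = C1 - x^4/4 + 5*x^2/16 - 9*x/7 - 2*exp(-x/2)/3


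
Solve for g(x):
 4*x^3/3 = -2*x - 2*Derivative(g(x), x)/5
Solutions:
 g(x) = C1 - 5*x^4/6 - 5*x^2/2


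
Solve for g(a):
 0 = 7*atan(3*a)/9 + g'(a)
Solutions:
 g(a) = C1 - 7*a*atan(3*a)/9 + 7*log(9*a^2 + 1)/54


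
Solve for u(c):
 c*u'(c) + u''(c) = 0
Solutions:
 u(c) = C1 + C2*erf(sqrt(2)*c/2)


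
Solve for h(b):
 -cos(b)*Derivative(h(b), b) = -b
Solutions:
 h(b) = C1 + Integral(b/cos(b), b)


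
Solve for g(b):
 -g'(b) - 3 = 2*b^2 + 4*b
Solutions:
 g(b) = C1 - 2*b^3/3 - 2*b^2 - 3*b


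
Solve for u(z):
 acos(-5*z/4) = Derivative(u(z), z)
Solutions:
 u(z) = C1 + z*acos(-5*z/4) + sqrt(16 - 25*z^2)/5


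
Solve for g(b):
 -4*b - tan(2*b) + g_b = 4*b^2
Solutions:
 g(b) = C1 + 4*b^3/3 + 2*b^2 - log(cos(2*b))/2


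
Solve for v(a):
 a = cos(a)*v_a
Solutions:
 v(a) = C1 + Integral(a/cos(a), a)


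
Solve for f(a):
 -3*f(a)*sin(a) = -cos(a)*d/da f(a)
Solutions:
 f(a) = C1/cos(a)^3


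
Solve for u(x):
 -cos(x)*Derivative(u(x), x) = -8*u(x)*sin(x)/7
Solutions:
 u(x) = C1/cos(x)^(8/7)


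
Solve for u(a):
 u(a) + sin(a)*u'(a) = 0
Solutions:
 u(a) = C1*sqrt(cos(a) + 1)/sqrt(cos(a) - 1)


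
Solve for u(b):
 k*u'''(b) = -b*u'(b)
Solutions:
 u(b) = C1 + Integral(C2*airyai(b*(-1/k)^(1/3)) + C3*airybi(b*(-1/k)^(1/3)), b)


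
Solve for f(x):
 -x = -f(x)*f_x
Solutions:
 f(x) = -sqrt(C1 + x^2)
 f(x) = sqrt(C1 + x^2)


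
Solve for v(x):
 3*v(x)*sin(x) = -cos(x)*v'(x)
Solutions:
 v(x) = C1*cos(x)^3


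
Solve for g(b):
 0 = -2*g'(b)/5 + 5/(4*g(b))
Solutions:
 g(b) = -sqrt(C1 + 25*b)/2
 g(b) = sqrt(C1 + 25*b)/2


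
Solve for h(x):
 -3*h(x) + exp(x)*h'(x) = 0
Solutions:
 h(x) = C1*exp(-3*exp(-x))


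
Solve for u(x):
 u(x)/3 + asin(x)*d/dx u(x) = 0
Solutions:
 u(x) = C1*exp(-Integral(1/asin(x), x)/3)


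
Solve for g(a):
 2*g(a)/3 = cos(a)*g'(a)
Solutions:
 g(a) = C1*(sin(a) + 1)^(1/3)/(sin(a) - 1)^(1/3)


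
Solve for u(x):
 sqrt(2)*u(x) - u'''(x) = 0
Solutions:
 u(x) = C3*exp(2^(1/6)*x) + (C1*sin(2^(1/6)*sqrt(3)*x/2) + C2*cos(2^(1/6)*sqrt(3)*x/2))*exp(-2^(1/6)*x/2)


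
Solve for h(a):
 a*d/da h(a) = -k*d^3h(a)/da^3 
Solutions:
 h(a) = C1 + Integral(C2*airyai(a*(-1/k)^(1/3)) + C3*airybi(a*(-1/k)^(1/3)), a)


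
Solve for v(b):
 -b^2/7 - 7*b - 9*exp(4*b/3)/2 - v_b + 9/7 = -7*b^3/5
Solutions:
 v(b) = C1 + 7*b^4/20 - b^3/21 - 7*b^2/2 + 9*b/7 - 27*exp(4*b/3)/8


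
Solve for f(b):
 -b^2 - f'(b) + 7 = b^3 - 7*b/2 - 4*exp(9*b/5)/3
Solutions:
 f(b) = C1 - b^4/4 - b^3/3 + 7*b^2/4 + 7*b + 20*exp(9*b/5)/27


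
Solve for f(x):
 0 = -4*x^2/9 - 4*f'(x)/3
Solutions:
 f(x) = C1 - x^3/9


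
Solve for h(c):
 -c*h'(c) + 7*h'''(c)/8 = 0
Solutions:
 h(c) = C1 + Integral(C2*airyai(2*7^(2/3)*c/7) + C3*airybi(2*7^(2/3)*c/7), c)


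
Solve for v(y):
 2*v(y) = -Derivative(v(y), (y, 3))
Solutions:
 v(y) = C3*exp(-2^(1/3)*y) + (C1*sin(2^(1/3)*sqrt(3)*y/2) + C2*cos(2^(1/3)*sqrt(3)*y/2))*exp(2^(1/3)*y/2)


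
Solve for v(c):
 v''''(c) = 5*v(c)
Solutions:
 v(c) = C1*exp(-5^(1/4)*c) + C2*exp(5^(1/4)*c) + C3*sin(5^(1/4)*c) + C4*cos(5^(1/4)*c)


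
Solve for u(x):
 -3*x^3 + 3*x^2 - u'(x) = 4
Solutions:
 u(x) = C1 - 3*x^4/4 + x^3 - 4*x


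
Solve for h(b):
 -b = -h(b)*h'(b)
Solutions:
 h(b) = -sqrt(C1 + b^2)
 h(b) = sqrt(C1 + b^2)


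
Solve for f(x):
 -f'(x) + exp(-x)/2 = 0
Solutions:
 f(x) = C1 - exp(-x)/2


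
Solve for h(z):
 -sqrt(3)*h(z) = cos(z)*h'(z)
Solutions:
 h(z) = C1*(sin(z) - 1)^(sqrt(3)/2)/(sin(z) + 1)^(sqrt(3)/2)


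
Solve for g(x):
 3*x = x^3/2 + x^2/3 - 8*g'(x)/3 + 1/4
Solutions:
 g(x) = C1 + 3*x^4/64 + x^3/24 - 9*x^2/16 + 3*x/32


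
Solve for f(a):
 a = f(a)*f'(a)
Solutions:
 f(a) = -sqrt(C1 + a^2)
 f(a) = sqrt(C1 + a^2)


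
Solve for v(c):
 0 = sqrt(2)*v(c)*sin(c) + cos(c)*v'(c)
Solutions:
 v(c) = C1*cos(c)^(sqrt(2))


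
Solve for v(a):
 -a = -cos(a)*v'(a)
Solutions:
 v(a) = C1 + Integral(a/cos(a), a)


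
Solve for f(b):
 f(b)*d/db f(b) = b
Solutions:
 f(b) = -sqrt(C1 + b^2)
 f(b) = sqrt(C1 + b^2)


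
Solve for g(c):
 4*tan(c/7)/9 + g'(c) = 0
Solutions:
 g(c) = C1 + 28*log(cos(c/7))/9


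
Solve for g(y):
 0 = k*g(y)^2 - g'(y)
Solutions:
 g(y) = -1/(C1 + k*y)


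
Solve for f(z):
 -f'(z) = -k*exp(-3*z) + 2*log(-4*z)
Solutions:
 f(z) = C1 - k*exp(-3*z)/3 - 2*z*log(-z) + 2*z*(1 - 2*log(2))


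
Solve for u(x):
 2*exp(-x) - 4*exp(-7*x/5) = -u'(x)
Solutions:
 u(x) = C1 + 2*exp(-x) - 20*exp(-7*x/5)/7


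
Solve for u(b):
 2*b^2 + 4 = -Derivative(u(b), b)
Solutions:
 u(b) = C1 - 2*b^3/3 - 4*b


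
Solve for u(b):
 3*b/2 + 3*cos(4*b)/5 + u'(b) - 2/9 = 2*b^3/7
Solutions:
 u(b) = C1 + b^4/14 - 3*b^2/4 + 2*b/9 - 3*sin(4*b)/20


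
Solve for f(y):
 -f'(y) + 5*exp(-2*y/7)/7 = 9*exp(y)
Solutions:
 f(y) = C1 - 9*exp(y) - 5*exp(-2*y/7)/2


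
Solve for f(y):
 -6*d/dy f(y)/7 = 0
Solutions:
 f(y) = C1


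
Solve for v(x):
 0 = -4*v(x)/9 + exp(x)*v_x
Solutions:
 v(x) = C1*exp(-4*exp(-x)/9)


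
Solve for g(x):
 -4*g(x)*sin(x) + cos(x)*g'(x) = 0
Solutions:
 g(x) = C1/cos(x)^4


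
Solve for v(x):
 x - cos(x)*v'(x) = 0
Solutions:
 v(x) = C1 + Integral(x/cos(x), x)


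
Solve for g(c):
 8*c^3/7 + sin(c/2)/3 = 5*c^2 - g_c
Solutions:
 g(c) = C1 - 2*c^4/7 + 5*c^3/3 + 2*cos(c/2)/3


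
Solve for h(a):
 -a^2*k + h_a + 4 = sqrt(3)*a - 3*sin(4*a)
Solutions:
 h(a) = C1 + a^3*k/3 + sqrt(3)*a^2/2 - 4*a + 3*cos(4*a)/4


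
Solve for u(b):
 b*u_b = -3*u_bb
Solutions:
 u(b) = C1 + C2*erf(sqrt(6)*b/6)


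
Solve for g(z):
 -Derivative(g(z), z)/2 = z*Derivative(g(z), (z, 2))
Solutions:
 g(z) = C1 + C2*sqrt(z)


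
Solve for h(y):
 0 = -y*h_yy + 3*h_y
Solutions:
 h(y) = C1 + C2*y^4


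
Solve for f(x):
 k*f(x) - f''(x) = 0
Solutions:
 f(x) = C1*exp(-sqrt(k)*x) + C2*exp(sqrt(k)*x)


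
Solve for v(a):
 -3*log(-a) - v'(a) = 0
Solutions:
 v(a) = C1 - 3*a*log(-a) + 3*a


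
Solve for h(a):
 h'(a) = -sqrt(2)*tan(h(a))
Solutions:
 h(a) = pi - asin(C1*exp(-sqrt(2)*a))
 h(a) = asin(C1*exp(-sqrt(2)*a))


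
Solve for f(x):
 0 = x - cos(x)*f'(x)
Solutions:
 f(x) = C1 + Integral(x/cos(x), x)


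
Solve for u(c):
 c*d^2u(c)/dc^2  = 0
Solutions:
 u(c) = C1 + C2*c


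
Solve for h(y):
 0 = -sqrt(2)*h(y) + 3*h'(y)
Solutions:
 h(y) = C1*exp(sqrt(2)*y/3)


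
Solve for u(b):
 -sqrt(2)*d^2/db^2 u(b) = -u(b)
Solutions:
 u(b) = C1*exp(-2^(3/4)*b/2) + C2*exp(2^(3/4)*b/2)


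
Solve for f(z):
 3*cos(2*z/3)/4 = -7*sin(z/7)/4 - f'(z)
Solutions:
 f(z) = C1 - 9*sin(2*z/3)/8 + 49*cos(z/7)/4


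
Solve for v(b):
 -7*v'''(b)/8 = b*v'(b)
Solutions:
 v(b) = C1 + Integral(C2*airyai(-2*7^(2/3)*b/7) + C3*airybi(-2*7^(2/3)*b/7), b)


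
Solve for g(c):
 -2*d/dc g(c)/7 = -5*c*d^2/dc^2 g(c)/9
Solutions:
 g(c) = C1 + C2*c^(53/35)


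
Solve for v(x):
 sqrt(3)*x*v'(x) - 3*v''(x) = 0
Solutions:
 v(x) = C1 + C2*erfi(sqrt(2)*3^(3/4)*x/6)


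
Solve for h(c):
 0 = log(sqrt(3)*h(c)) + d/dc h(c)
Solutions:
 2*Integral(1/(2*log(_y) + log(3)), (_y, h(c))) = C1 - c


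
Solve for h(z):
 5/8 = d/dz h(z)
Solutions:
 h(z) = C1 + 5*z/8


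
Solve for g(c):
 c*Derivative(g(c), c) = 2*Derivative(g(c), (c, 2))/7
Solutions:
 g(c) = C1 + C2*erfi(sqrt(7)*c/2)


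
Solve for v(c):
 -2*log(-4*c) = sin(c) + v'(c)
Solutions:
 v(c) = C1 - 2*c*log(-c) - 4*c*log(2) + 2*c + cos(c)


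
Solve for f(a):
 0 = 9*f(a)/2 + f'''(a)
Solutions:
 f(a) = C3*exp(-6^(2/3)*a/2) + (C1*sin(3*2^(2/3)*3^(1/6)*a/4) + C2*cos(3*2^(2/3)*3^(1/6)*a/4))*exp(6^(2/3)*a/4)


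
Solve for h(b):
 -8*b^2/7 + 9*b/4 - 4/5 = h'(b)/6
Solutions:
 h(b) = C1 - 16*b^3/7 + 27*b^2/4 - 24*b/5


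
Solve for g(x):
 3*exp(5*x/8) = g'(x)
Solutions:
 g(x) = C1 + 24*exp(5*x/8)/5


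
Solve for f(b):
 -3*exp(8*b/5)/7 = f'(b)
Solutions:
 f(b) = C1 - 15*exp(8*b/5)/56


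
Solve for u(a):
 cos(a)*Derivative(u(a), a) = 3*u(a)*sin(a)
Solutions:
 u(a) = C1/cos(a)^3


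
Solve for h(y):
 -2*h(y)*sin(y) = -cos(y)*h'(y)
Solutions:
 h(y) = C1/cos(y)^2


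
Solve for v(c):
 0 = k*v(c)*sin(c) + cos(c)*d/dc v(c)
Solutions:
 v(c) = C1*exp(k*log(cos(c)))


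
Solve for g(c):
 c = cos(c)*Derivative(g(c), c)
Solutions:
 g(c) = C1 + Integral(c/cos(c), c)


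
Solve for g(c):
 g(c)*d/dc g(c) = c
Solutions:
 g(c) = -sqrt(C1 + c^2)
 g(c) = sqrt(C1 + c^2)


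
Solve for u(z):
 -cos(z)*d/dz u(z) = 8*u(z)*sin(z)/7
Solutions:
 u(z) = C1*cos(z)^(8/7)


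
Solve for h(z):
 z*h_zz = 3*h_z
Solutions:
 h(z) = C1 + C2*z^4


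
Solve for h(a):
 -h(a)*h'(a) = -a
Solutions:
 h(a) = -sqrt(C1 + a^2)
 h(a) = sqrt(C1 + a^2)


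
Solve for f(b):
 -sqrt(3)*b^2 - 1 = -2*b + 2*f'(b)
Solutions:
 f(b) = C1 - sqrt(3)*b^3/6 + b^2/2 - b/2


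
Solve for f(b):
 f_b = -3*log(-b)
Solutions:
 f(b) = C1 - 3*b*log(-b) + 3*b


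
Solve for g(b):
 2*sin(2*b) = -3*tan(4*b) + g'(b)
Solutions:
 g(b) = C1 - 3*log(cos(4*b))/4 - cos(2*b)


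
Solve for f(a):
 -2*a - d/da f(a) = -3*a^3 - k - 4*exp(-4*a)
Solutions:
 f(a) = C1 + 3*a^4/4 - a^2 + a*k - exp(-4*a)


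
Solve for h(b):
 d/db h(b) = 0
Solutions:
 h(b) = C1


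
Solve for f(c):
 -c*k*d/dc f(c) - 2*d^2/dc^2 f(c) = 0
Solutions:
 f(c) = Piecewise((-sqrt(pi)*C1*erf(c*sqrt(k)/2)/sqrt(k) - C2, (k > 0) | (k < 0)), (-C1*c - C2, True))


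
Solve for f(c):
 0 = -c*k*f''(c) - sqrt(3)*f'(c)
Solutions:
 f(c) = C1 + c^(((re(k) - sqrt(3))*re(k) + im(k)^2)/(re(k)^2 + im(k)^2))*(C2*sin(sqrt(3)*log(c)*Abs(im(k))/(re(k)^2 + im(k)^2)) + C3*cos(sqrt(3)*log(c)*im(k)/(re(k)^2 + im(k)^2)))


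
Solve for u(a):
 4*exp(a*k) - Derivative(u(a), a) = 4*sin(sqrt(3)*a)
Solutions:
 u(a) = C1 + 4*sqrt(3)*cos(sqrt(3)*a)/3 + 4*exp(a*k)/k


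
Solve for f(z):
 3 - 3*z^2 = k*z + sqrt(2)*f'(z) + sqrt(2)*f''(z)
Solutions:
 f(z) = C1 + C2*exp(-z) - sqrt(2)*k*z^2/4 + sqrt(2)*k*z/2 - sqrt(2)*z^3/2 + 3*sqrt(2)*z^2/2 - 3*sqrt(2)*z/2


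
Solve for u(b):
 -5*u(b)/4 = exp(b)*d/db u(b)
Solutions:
 u(b) = C1*exp(5*exp(-b)/4)


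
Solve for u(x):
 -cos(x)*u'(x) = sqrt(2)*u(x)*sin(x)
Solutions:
 u(x) = C1*cos(x)^(sqrt(2))


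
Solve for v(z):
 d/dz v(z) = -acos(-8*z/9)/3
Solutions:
 v(z) = C1 - z*acos(-8*z/9)/3 - sqrt(81 - 64*z^2)/24


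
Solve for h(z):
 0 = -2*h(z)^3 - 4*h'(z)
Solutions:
 h(z) = -sqrt(-1/(C1 - z))
 h(z) = sqrt(-1/(C1 - z))


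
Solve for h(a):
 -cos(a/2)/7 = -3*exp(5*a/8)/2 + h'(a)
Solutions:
 h(a) = C1 + 12*exp(5*a/8)/5 - 2*sin(a/2)/7


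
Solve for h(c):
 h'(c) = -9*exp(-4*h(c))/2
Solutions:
 h(c) = log(-I*(C1 - 18*c)^(1/4))
 h(c) = log(I*(C1 - 18*c)^(1/4))
 h(c) = log(-(C1 - 18*c)^(1/4))
 h(c) = log(C1 - 18*c)/4


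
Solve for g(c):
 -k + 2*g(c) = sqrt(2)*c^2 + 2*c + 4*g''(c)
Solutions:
 g(c) = C1*exp(-sqrt(2)*c/2) + C2*exp(sqrt(2)*c/2) + sqrt(2)*c^2/2 + c + k/2 + 2*sqrt(2)


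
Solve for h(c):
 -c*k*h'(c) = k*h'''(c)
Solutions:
 h(c) = C1 + Integral(C2*airyai(-c) + C3*airybi(-c), c)


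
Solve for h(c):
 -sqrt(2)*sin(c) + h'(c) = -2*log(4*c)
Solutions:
 h(c) = C1 - 2*c*log(c) - 4*c*log(2) + 2*c - sqrt(2)*cos(c)


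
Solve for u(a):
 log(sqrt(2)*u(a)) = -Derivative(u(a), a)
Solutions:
 2*Integral(1/(2*log(_y) + log(2)), (_y, u(a))) = C1 - a


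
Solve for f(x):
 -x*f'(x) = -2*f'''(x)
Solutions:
 f(x) = C1 + Integral(C2*airyai(2^(2/3)*x/2) + C3*airybi(2^(2/3)*x/2), x)


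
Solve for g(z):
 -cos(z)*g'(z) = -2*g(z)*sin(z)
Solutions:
 g(z) = C1/cos(z)^2


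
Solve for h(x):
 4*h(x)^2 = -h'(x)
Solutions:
 h(x) = 1/(C1 + 4*x)


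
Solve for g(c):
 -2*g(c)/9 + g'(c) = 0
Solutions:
 g(c) = C1*exp(2*c/9)


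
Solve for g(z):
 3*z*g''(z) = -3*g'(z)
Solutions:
 g(z) = C1 + C2*log(z)


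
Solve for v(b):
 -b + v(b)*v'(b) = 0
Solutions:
 v(b) = -sqrt(C1 + b^2)
 v(b) = sqrt(C1 + b^2)


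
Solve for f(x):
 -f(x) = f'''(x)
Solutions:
 f(x) = C3*exp(-x) + (C1*sin(sqrt(3)*x/2) + C2*cos(sqrt(3)*x/2))*exp(x/2)


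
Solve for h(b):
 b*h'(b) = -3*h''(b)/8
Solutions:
 h(b) = C1 + C2*erf(2*sqrt(3)*b/3)


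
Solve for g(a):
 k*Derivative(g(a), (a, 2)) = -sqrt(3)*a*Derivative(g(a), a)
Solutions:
 g(a) = C1 + C2*sqrt(k)*erf(sqrt(2)*3^(1/4)*a*sqrt(1/k)/2)


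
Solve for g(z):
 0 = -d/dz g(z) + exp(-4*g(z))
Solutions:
 g(z) = log(-I*(C1 + 4*z)^(1/4))
 g(z) = log(I*(C1 + 4*z)^(1/4))
 g(z) = log(-(C1 + 4*z)^(1/4))
 g(z) = log(C1 + 4*z)/4


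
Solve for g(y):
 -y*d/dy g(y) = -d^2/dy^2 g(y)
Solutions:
 g(y) = C1 + C2*erfi(sqrt(2)*y/2)


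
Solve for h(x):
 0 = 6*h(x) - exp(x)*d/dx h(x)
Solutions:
 h(x) = C1*exp(-6*exp(-x))


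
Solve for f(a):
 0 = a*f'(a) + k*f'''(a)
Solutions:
 f(a) = C1 + Integral(C2*airyai(a*(-1/k)^(1/3)) + C3*airybi(a*(-1/k)^(1/3)), a)
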